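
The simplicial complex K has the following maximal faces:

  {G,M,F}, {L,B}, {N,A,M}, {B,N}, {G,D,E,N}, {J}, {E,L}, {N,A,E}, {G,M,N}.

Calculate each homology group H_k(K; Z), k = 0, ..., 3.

Fix the vertex order A < B < D < E < F < G < J < L < M < N and write every simplex with vertices in increasing order. Then dim K = 3 and the simplices of K are:

  0-simplices (10): A, B, D, E, F, G, J, L, M, N
  1-simplices (16): AE, AM, AN, BL, BN, DE, DG, DN, EG, EL, EN, FG, FM, GM, GN, MN
  2-simplices (8): AEN, AMN, DEG, DEN, DGN, EGN, FGM, GMN
  3-simplices (1): DEGN

Hence C_0 ≅ Z^10, C_1 ≅ Z^16, C_2 ≅ Z^8, C_3 ≅ Z^1.

The boundary map ∂_1: C_1 → C_0 sends each edge [p,q] (with p < q) to q − p.
As a 10×16 matrix over Z this has rank 8, with invariant factors (1,1,1,1,1,1,1,1).

The boundary map ∂_2: C_2 → C_1 acts by ∂[p,q,r] = [q,r] − [p,r] + [p,q]. For instance
  ∂AMN = MN − AN + AM,
  ∂FGM = GM − FM + FG.
As a 16×8 matrix over Z this has rank 7, with invariant factors (1,1,1,1,1,1,1).

∂_3: C_3 → C_2 sends each 3-simplex σ to the alternating sum Σ_i (−1)^i (σ with its i-th vertex removed). For instance
  ∂DEGN = EGN − DGN + DEN − DEG.
The resulting 8×1 matrix has rank 1, and its Smith normal form has invariant factors (1).

From H_k ≅ ker(∂_k) / im(∂_{k+1}) we obtain:

  H_0: rank C_0 − rank ∂_1 = 10 − 8 = 2, and the invariant factors of ∂_1 are all 1, so H_0 = Z^2.
  H_1: rank ker ∂_1 − rank ∂_2 = (16 − 8) − 7 = 1, and the invariant factors of ∂_2 are all 1, so H_1 = Z.
  H_2: rank ker ∂_2 − rank ∂_3 = (8 − 7) − 1 = 0, and the invariant factors of ∂_3 are all 1, so H_2 = 0.
  H_3: rank ker ∂_3 − rank ∂_4 = (1 − 1) − 0 = 0, and there is no ∂_4, so H_3 = 0.

H_0 = Z^2,  H_1 = Z,  H_2 = 0,  H_3 = 0.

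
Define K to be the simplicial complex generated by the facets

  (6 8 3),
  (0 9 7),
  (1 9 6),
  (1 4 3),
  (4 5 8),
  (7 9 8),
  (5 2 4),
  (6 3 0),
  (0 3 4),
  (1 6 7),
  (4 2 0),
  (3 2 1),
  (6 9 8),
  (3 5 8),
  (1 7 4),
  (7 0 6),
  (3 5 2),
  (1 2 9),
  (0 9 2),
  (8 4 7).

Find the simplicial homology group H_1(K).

H_1 = Z ⊕ Z_2.

K has 10 vertices, 30 edges, 20 triangles.
rank ∂_1 = 9, rank ∂_2 = 20 ⇒ b_1 = 30 − 9 − 20 = 1; ∂_2 has invariant factor(s) [2] giving torsion. So H_1 ≅ Z ⊕ Z_2.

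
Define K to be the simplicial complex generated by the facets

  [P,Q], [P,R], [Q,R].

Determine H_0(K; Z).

Take the total order P < Q < R on the vertex set. Then K (dimension 1) consists of the simplices:

  0-simplices (3): P, Q, R
  1-simplices (3): PQ, PR, QR

Hence C_0 ≅ Z^3, C_1 ≅ Z^3.

∂_1: C_1 → C_0 sends each edge [p,q] (with p < q) to q − p.
The 3×3 boundary matrix has rank 2 and Smith normal form diag(1,1).

Now H_k = ker ∂_k / im ∂_{k+1}, so:

  H_0: rank C_0 − rank ∂_1 = 3 − 2 = 1, and the invariant factors of ∂_1 are all 1, so H_0 ≅ Z.

(K is a triangulation of the circle S^1.)

H_0 ≅ Z.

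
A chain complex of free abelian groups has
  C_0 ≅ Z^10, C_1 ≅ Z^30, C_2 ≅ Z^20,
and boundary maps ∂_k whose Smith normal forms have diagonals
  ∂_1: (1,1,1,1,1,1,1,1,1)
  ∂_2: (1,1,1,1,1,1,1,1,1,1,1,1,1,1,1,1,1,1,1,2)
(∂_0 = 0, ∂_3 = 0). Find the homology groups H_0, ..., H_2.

H_0: b_0 = 10 − 0 − 9 = 1; torsion from ∂_1 factors > 1: none. So H_0 = Z.
H_1: b_1 = 30 − 9 − 20 = 1; torsion from ∂_2 factors > 1: [2]. So H_1 = Z ⊕ Z/2Z.
H_2: b_2 = 20 − 20 − 0 = 0; torsion from ∂_3 factors > 1: none. So H_2 = 0.

H_0 = Z,  H_1 = Z ⊕ Z/2Z,  H_2 = 0.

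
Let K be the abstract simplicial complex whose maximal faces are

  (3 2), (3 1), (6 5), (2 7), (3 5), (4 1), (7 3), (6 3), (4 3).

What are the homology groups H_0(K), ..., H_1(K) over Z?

H_0 = Z,  H_1 = Z^3.

Fix the vertex order 1 < 2 < 3 < 4 < 5 < 6 < 7 and write every simplex with vertices in increasing order. Then dim K = 1 and the simplices of K are:

  0-simplices (7): [1], [2], [3], [4], [5], [6], [7]
  1-simplices (9): [1,3], [1,4], [2,3], [2,7], [3,4], [3,5], [3,6], [3,7], [5,6]

so the chain groups are C_0 ≅ Z^7, C_1 ≅ Z^9.

The boundary map ∂_1: C_1 → C_0 is given by ∂[p,q] = [q] − [p].
The resulting 7×9 matrix has rank 6, and its Smith normal form has invariant factors (1,1,1,1,1,1).

Computing H_k = (kernel of ∂_k) / (image of ∂_{k+1}):

  H_0: rank C_0 − rank ∂_1 = 7 − 6 = 1, and the invariant factors of ∂_1 are all 1, so H_0 = Z.
  H_1: rank ker ∂_1 − rank ∂_2 = (9 − 6) − 0 = 3, and there is no ∂_2, so H_1 = Z^3.

As a check, the Euler characteristic is 7 − 9 = -2, which agrees with 1 − 3 = -2.
(K is a triangulation of a wedge of 3 circles.)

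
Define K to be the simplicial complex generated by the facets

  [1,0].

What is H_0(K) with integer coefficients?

H_0 = Z.

We work with the vertex ordering 0 < 1. The simplices of K, each written with vertices in increasing order, are:

  0-simplices (2): [0], [1]
  1-simplices (1): [0,1]

so the chain groups are C_0 ≅ Z^2, C_1 ≅ Z^1.

∂_1: C_1 → C_0 maps an edge to its endpoints' difference, ∂[p,q] = q − p. For instance
  ∂[0,1] = [1] − [0].
As a 2×1 matrix over Z this has rank 1, with invariant factors (1).

Computing H_k = (kernel of ∂_k) / (image of ∂_{k+1}):

  H_0: rank C_0 − rank ∂_1 = 2 − 1 = 1, and the invariant factors of ∂_1 are all 1, so H_0 = Z.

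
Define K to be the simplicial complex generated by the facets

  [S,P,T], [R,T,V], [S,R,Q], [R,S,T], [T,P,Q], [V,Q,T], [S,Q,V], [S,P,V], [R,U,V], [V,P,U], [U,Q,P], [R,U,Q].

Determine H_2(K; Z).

Take the total order P < Q < R < S < T < U < V on the vertex set. Then K (dimension 2) consists of the simplices:

  0-simplices (7): P, Q, R, S, T, U, V
  1-simplices (18): PQ, PS, PT, PU, PV, QR, QS, QT, QU, QV, RS, RT, RU, RV, ST, SV, TV, UV
  2-simplices (12): PQT, PQU, PST, PSV, PUV, QRS, QRU, QSV, QTV, RST, RTV, RUV

giving chain groups C_0 ≅ Z^7, C_1 ≅ Z^18, C_2 ≅ Z^12.

The boundary map ∂_1: C_1 → C_0 sends each edge [p,q] (with p < q) to q − p.
The resulting 7×18 matrix has rank 6, and its Smith normal form has invariant factors (1,1,1,1,1,1).

Boundary ∂_2: C_2 → C_1 acts by ∂[p,q,r] = [q,r] − [p,r] + [p,q]. For instance
  ∂PQT = QT − PT + PQ,
  ∂RUV = UV − RV + RU.
As a 18×12 matrix over Z this has rank 12, with invariant factors (1,1,1,1,1,1,1,1,1,1,1,2).

From H_k ≅ ker(∂_k) / im(∂_{k+1}) we obtain:

  H_2: rank ker ∂_2 − rank ∂_3 = (12 − 12) − 0 = 0, and there is no ∂_3, so H_2 ≅ 0.

(K is a triangulation of the real projective plane RP^2.)

H_2 = 0.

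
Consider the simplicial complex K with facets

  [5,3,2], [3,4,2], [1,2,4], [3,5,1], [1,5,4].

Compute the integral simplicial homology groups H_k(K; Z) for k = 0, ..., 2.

H_0 ≅ Z,  H_1 ≅ Z,  H_2 = 0.

Fix the vertex order 1 < 2 < 3 < 4 < 5 and write every simplex with vertices in increasing order. Then dim K = 2 and the simplices of K are:

  0-simplices (5): [1], [2], [3], [4], [5]
  1-simplices (10): [1,2], [1,3], [1,4], [1,5], [2,3], [2,4], [2,5], [3,4], [3,5], [4,5]
  2-simplices (5): [1,2,4], [1,3,5], [1,4,5], [2,3,4], [2,3,5]

giving chain groups C_0 ≅ Z^5, C_1 ≅ Z^10, C_2 ≅ Z^5.

The boundary map ∂_1: C_1 → C_0 maps an edge to its endpoints' difference, ∂[p,q] = q − p. For instance
  ∂[2,3] = [3] − [2].
The resulting 5×10 matrix has rank 4, and its Smith normal form has invariant factors (1,1,1,1).

Boundary ∂_2: C_2 → C_1 maps a triangle to the signed sum of its edges. For instance
  ∂[1,3,5] = [3,5] − [1,5] + [1,3],
  ∂[2,3,4] = [3,4] − [2,4] + [2,3].
As a 10×5 matrix over Z this has rank 5, with invariant factors (1,1,1,1,1).

Now H_k = ker ∂_k / im ∂_{k+1}, so:

  H_0: rank C_0 − rank ∂_1 = 5 − 4 = 1, and the invariant factors of ∂_1 are all 1, so H_0 ≅ Z.
  H_1: rank ker ∂_1 − rank ∂_2 = (10 − 4) − 5 = 1, and the invariant factors of ∂_2 are all 1, so H_1 ≅ Z.
  H_2: rank ker ∂_2 − rank ∂_3 = (5 − 5) − 0 = 0, and there is no ∂_3, so H_2 ≅ 0.

(K is a triangulation of the Möbius band.)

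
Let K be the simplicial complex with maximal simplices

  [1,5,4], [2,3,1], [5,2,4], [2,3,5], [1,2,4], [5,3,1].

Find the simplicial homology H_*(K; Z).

H_0 = Z,  H_1 = 0,  H_2 = Z.

We work with the vertex ordering 1 < 2 < 3 < 4 < 5. The simplices of K, each written with vertices in increasing order, are:

  0-simplices (5): [1], [2], [3], [4], [5]
  1-simplices (9): [1,2], [1,3], [1,4], [1,5], [2,3], [2,4], [2,5], [3,5], [4,5]
  2-simplices (6): [1,2,3], [1,2,4], [1,3,5], [1,4,5], [2,3,5], [2,4,5]

so the chain groups are C_0 ≅ Z^5, C_1 ≅ Z^9, C_2 ≅ Z^6.

Boundary ∂_1: C_1 → C_0 maps an edge to its endpoints' difference, ∂[p,q] = q − p.
This gives a 5×9 integer matrix of rank 4; reducing to Smith normal form yields diagonal entries (1,1,1,1).

Boundary ∂_2: C_2 → C_1 acts by ∂[p,q,r] = [q,r] − [p,r] + [p,q]. For instance
  ∂[2,4,5] = [4,5] − [2,5] + [2,4],
  ∂[1,3,5] = [3,5] − [1,5] + [1,3].
The resulting 9×6 matrix has rank 5, and its Smith normal form has invariant factors (1,1,1,1,1).

From H_k ≅ ker(∂_k) / im(∂_{k+1}) we obtain:

  H_0: rank C_0 − rank ∂_1 = 5 − 4 = 1, and the invariant factors of ∂_1 are all 1, so H_0 = Z.
  H_1: rank ker ∂_1 − rank ∂_2 = (9 − 4) − 5 = 0, and the invariant factors of ∂_2 are all 1, so H_1 = 0.
  H_2: rank ker ∂_2 − rank ∂_3 = (6 − 5) − 0 = 1, and there is no ∂_3, so H_2 = Z.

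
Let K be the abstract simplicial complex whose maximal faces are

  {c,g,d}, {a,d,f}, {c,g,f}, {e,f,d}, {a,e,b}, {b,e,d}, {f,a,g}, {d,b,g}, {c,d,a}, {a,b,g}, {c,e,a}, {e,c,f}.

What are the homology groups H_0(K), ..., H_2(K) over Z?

Take the total order a < b < c < d < e < f < g on the vertex set. Then K (dimension 2) consists of the simplices:

  0-simplices (7): a, b, c, d, e, f, g
  1-simplices (18): ab, ac, ad, ae, af, ag, bd, be, bg, cd, ce, cf, cg, de, df, dg, ef, fg
  2-simplices (12): abe, abg, acd, ace, adf, afg, bde, bdg, cdg, cef, cfg, def

so the chain groups are C_0 ≅ Z^7, C_1 ≅ Z^18, C_2 ≅ Z^12.

∂_1: C_1 → C_0 maps an edge to its endpoints' difference, ∂[p,q] = q − p. For instance
  ∂fg = g − f.
The 7×18 boundary matrix has rank 6 and Smith normal form diag(1,1,1,1,1,1).

The boundary map ∂_2: C_2 → C_1 acts by ∂[p,q,r] = [q,r] − [p,r] + [p,q]. For instance
  ∂cdg = dg − cg + cd,
  ∂cef = ef − cf + ce.
The resulting 18×12 matrix has rank 12, and its Smith normal form has invariant factors (1,1,1,1,1,1,1,1,1,1,1,2).

Now H_k = ker ∂_k / im ∂_{k+1}, so:

  H_0: rank C_0 − rank ∂_1 = 7 − 6 = 1, and the invariant factors of ∂_1 are all 1, so H_0 ≅ Z.
  H_1: rank ker ∂_1 − rank ∂_2 = (18 − 6) − 12 = 0, and ∂_2 has invariant factor 2 > 1, so H_1 ≅ Z/2.
  H_2: rank ker ∂_2 − rank ∂_3 = (12 − 12) − 0 = 0, and there is no ∂_3, so H_2 ≅ 0.

H_0 = Z,  H_1 = Z/2,  H_2 = 0.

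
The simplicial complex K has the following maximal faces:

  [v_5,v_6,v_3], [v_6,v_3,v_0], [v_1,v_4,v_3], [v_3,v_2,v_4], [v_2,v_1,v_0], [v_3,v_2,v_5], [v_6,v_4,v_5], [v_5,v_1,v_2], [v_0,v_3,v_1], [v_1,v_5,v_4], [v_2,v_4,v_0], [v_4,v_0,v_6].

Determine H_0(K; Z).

H_0 = Z.

We work with the vertex ordering v_0 < v_1 < v_2 < v_3 < v_4 < v_5 < v_6. The simplices of K, each written with vertices in increasing order, are:

  0-simplices (7): [v_0], [v_1], [v_2], [v_3], [v_4], [v_5], [v_6]
  1-simplices (18): (18 of them)
  2-simplices (12): (12 of them)

Hence C_0 ≅ Z^7, C_1 ≅ Z^18, C_2 ≅ Z^12.

∂_1: C_1 → C_0 maps an edge to its endpoints' difference, ∂[p,q] = q − p.
The 7×18 boundary matrix has rank 6 and Smith normal form diag(1,1,1,1,1,1).

The boundary map ∂_2: C_2 → C_1 acts by ∂[p,q,r] = [q,r] − [p,r] + [p,q]. For instance
  ∂[v_0,v_1,v_2] = [v_1,v_2] − [v_0,v_2] + [v_0,v_1],
  ∂[v_4,v_5,v_6] = [v_5,v_6] − [v_4,v_6] + [v_4,v_5].
As a 18×12 matrix over Z this has rank 12, with invariant factors (1,1,1,1,1,1,1,1,1,1,1,2).

Reading off H_k = ker ∂_k / im ∂_{k+1}:

  H_0: rank C_0 − rank ∂_1 = 7 − 6 = 1, and the invariant factors of ∂_1 are all 1, so H_0 = Z.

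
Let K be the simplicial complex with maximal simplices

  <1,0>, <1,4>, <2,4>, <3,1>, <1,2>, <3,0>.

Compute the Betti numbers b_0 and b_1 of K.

Fix the vertex order 0 < 1 < 2 < 3 < 4 and write every simplex with vertices in increasing order. Then dim K = 1 and the simplices of K are:

  0-simplices (5): [0], [1], [2], [3], [4]
  1-simplices (6): [0,1], [0,3], [1,2], [1,3], [1,4], [2,4]

giving chain groups C_0 ≅ Z^5, C_1 ≅ Z^6.

∂_1: C_1 → C_0 sends each edge [p,q] (with p < q) to q − p. For instance
  ∂[1,3] = [3] − [1].
As a 5×6 matrix over Z this has rank 4, with invariant factors (1,1,1,1).

Computing H_k = (kernel of ∂_k) / (image of ∂_{k+1}):

  H_0: rank C_0 − rank ∂_1 = 5 − 4 = 1, and the invariant factors of ∂_1 are all 1, so H_0 ≅ Z.
  H_1: rank ker ∂_1 − rank ∂_2 = (6 − 4) − 0 = 2, and there is no ∂_2, so H_1 ≅ Z^2.

Hence the Betti numbers are b_0 = 1, b_1 = 2.

b_0 = 1, b_1 = 2.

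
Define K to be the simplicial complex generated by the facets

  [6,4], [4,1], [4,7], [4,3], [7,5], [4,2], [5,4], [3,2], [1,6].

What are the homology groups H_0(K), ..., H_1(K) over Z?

H_0 = Z,  H_1 = Z^3.

Take the total order 1 < 2 < 3 < 4 < 5 < 6 < 7 on the vertex set. Then K (dimension 1) consists of the simplices:

  0-simplices (7): [1], [2], [3], [4], [5], [6], [7]
  1-simplices (9): [1,4], [1,6], [2,3], [2,4], [3,4], [4,5], [4,6], [4,7], [5,7]

Hence C_0 ≅ Z^7, C_1 ≅ Z^9.

The boundary map ∂_1: C_1 → C_0 maps an edge to its endpoints' difference, ∂[p,q] = q − p.
This gives a 7×9 integer matrix of rank 6; reducing to Smith normal form yields diagonal entries (1,1,1,1,1,1).

Now H_k = ker ∂_k / im ∂_{k+1}, so:

  H_0: rank C_0 − rank ∂_1 = 7 − 6 = 1, and the invariant factors of ∂_1 are all 1, so H_0 ≅ Z.
  H_1: rank ker ∂_1 − rank ∂_2 = (9 − 6) − 0 = 3, and there is no ∂_2, so H_1 ≅ Z^3.

As a check, the Euler characteristic is 7 − 9 = -2, which agrees with 1 − 3 = -2.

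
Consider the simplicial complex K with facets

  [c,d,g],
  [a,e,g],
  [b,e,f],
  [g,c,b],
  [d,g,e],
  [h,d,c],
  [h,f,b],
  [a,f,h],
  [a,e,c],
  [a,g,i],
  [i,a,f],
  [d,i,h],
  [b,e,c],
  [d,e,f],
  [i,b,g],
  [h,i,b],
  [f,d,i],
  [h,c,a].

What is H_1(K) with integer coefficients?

H_1 ≅ Z ⊕ Z_2.

Order the vertices as a < b < c < d < e < f < g < h < i. Listing each simplex with vertices in this order, K has dimension 2 with simplices:

  0-simplices (9): a, b, c, d, e, f, g, h, i
  1-simplices (27): ac, ae, af, ag, ah, ai, bc, be, bf, bg, bh, bi, cd, ce, cg, ch, de, df, dg, dh, di, ef, eg, fh, fi, gi, hi
  2-simplices (18): ace, ach, aeg, afh, afi, agi, bce, bcg, bef, bfh, bgi, bhi, cdg, cdh, def, deg, dfi, dhi

Hence C_0 ≅ Z^9, C_1 ≅ Z^27, C_2 ≅ Z^18.

∂_1: C_1 → C_0 sends each edge [p,q] (with p < q) to q − p. For instance
  ∂dh = h − d.
The resulting 9×27 matrix has rank 8, and its Smith normal form has invariant factors (1,1,1,1,1,1,1,1).

The boundary map ∂_2: C_2 → C_1 sends each 2-simplex [p,q,r] to [q,r] − [p,r] + [p,q]. For instance
  ∂bgi = gi − bi + bg,
  ∂ach = ch − ah + ac.
This gives a 27×18 integer matrix of rank 18; reducing to Smith normal form yields diagonal entries (1,1,1,1,1,1,1,1,1,1,1,1,1,1,1,1,1,2).

Computing H_k = (kernel of ∂_k) / (image of ∂_{k+1}):

  H_1: rank ker ∂_1 − rank ∂_2 = (27 − 8) − 18 = 1, and ∂_2 has invariant factor 2 > 1, so H_1 ≅ Z ⊕ Z_2.

(K is a triangulation of the Klein bottle.)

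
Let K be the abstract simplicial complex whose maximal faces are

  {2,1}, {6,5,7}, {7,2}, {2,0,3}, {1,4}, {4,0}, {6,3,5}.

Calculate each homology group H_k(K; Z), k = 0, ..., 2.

H_0 = Z,  H_1 = Z^2,  H_2 = 0.

K has 8 vertices, 12 edges, 3 triangles.
rank ∂_0 = 0, rank ∂_1 = 7 ⇒ b_0 = 8 − 0 − 7 = 1; all invariant factors of ∂_1 are 1 so no torsion. So H_0 ≅ Z.
rank ∂_1 = 7, rank ∂_2 = 3 ⇒ b_1 = 12 − 7 − 3 = 2; all invariant factors of ∂_2 are 1 so no torsion. So H_1 ≅ Z^2.
rank ∂_2 = 3, rank ∂_3 = 0 ⇒ b_2 = 3 − 3 − 0 = 0. So H_2 ≅ 0.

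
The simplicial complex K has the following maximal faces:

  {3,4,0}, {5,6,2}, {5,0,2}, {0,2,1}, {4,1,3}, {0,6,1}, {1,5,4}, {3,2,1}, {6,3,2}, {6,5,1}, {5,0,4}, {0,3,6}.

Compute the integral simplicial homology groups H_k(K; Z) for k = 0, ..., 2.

H_0 = Z,  H_1 = Z/2Z,  H_2 = 0.

Take the total order 0 < 1 < 2 < 3 < 4 < 5 < 6 on the vertex set. Then K (dimension 2) consists of the simplices:

  0-simplices (7): [0], [1], [2], [3], [4], [5], [6]
  1-simplices (18): [0,1], [0,2], [0,3], [0,4], [0,5], [0,6], [1,2], [1,3], [1,4], [1,5], [1,6], [2,3], [2,5], [2,6], [3,4], [3,6], [4,5], [5,6]
  2-simplices (12): [0,1,2], [0,1,6], [0,2,5], [0,3,4], [0,3,6], [0,4,5], [1,2,3], [1,3,4], [1,4,5], [1,5,6], [2,3,6], [2,5,6]

giving chain groups C_0 ≅ Z^7, C_1 ≅ Z^18, C_2 ≅ Z^12.

The boundary map ∂_1: C_1 → C_0 is given by ∂[p,q] = [q] − [p]. For instance
  ∂[5,6] = [6] − [5].
As a 7×18 matrix over Z this has rank 6, with invariant factors (1,1,1,1,1,1).

∂_2: C_2 → C_1 acts by ∂[p,q,r] = [q,r] − [p,r] + [p,q]. For instance
  ∂[0,1,6] = [1,6] − [0,6] + [0,1],
  ∂[0,2,5] = [2,5] − [0,5] + [0,2].
This gives a 18×12 integer matrix of rank 12; reducing to Smith normal form yields diagonal entries (1,1,1,1,1,1,1,1,1,1,1,2).

Computing H_k = (kernel of ∂_k) / (image of ∂_{k+1}):

  H_0: rank C_0 − rank ∂_1 = 7 − 6 = 1, and the invariant factors of ∂_1 are all 1, so H_0 ≅ Z.
  H_1: rank ker ∂_1 − rank ∂_2 = (18 − 6) − 12 = 0, and ∂_2 has invariant factor 2 > 1, so H_1 ≅ Z/2Z.
  H_2: rank ker ∂_2 − rank ∂_3 = (12 − 12) − 0 = 0, and there is no ∂_3, so H_2 ≅ 0.

As a check, the Euler characteristic is 7 − 18 + 12 = 1, which agrees with 1 − 0 + 0 = 1.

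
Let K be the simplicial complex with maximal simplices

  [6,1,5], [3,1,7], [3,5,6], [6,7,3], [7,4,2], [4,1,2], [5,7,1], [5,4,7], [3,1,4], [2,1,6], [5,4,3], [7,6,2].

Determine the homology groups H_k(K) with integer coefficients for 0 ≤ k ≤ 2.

H_0 ≅ Z,  H_1 ≅ Z_2,  H_2 = 0.

We work with the vertex ordering 1 < 2 < 3 < 4 < 5 < 6 < 7. The simplices of K, each written with vertices in increasing order, are:

  0-simplices (7): [1], [2], [3], [4], [5], [6], [7]
  1-simplices (18): [1,2], [1,3], [1,4], [1,5], [1,6], [1,7], [2,4], [2,6], [2,7], [3,4], [3,5], [3,6], [3,7], [4,5], [4,7], [5,6], [5,7], [6,7]
  2-simplices (12): [1,2,4], [1,2,6], [1,3,4], [1,3,7], [1,5,6], [1,5,7], [2,4,7], [2,6,7], [3,4,5], [3,5,6], [3,6,7], [4,5,7]

so the chain groups are C_0 ≅ Z^7, C_1 ≅ Z^18, C_2 ≅ Z^12.

∂_1: C_1 → C_0 sends each edge [p,q] (with p < q) to q − p. For instance
  ∂[2,7] = [7] − [2].
This gives a 7×18 integer matrix of rank 6; reducing to Smith normal form yields diagonal entries (1,1,1,1,1,1).

The boundary map ∂_2: C_2 → C_1 sends each 2-simplex [p,q,r] to [q,r] − [p,r] + [p,q]. For instance
  ∂[3,6,7] = [6,7] − [3,7] + [3,6],
  ∂[4,5,7] = [5,7] − [4,7] + [4,5].
The 18×12 boundary matrix has rank 12 and Smith normal form diag(1,1,1,1,1,1,1,1,1,1,1,2).

Now H_k = ker ∂_k / im ∂_{k+1}, so:

  H_0: rank C_0 − rank ∂_1 = 7 − 6 = 1, and the invariant factors of ∂_1 are all 1, so H_0 = Z.
  H_1: rank ker ∂_1 − rank ∂_2 = (18 − 6) − 12 = 0, and ∂_2 has invariant factor 2 > 1, so H_1 = Z_2.
  H_2: rank ker ∂_2 − rank ∂_3 = (12 − 12) − 0 = 0, and there is no ∂_3, so H_2 = 0.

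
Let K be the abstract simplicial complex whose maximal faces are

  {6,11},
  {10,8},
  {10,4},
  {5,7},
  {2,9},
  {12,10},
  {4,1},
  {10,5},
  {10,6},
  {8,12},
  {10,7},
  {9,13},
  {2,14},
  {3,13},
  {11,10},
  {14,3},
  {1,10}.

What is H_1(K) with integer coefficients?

H_1 ≅ Z^5.

Take the total order 1 < 2 < 3 < 4 < 5 < 6 < 7 < 8 < 9 < 10 < 11 < 12 < 13 < 14 on the vertex set. Then K (dimension 1) consists of the simplices:

  0-simplices (14): [1], [2], [3], [4], [5], [6], [7], [8], [9], [10], [11], [12], [13], [14]
  1-simplices (17): [1,4], [1,10], [2,9], [2,14], [3,13], [3,14], [4,10], [5,7], [5,10], [6,10], [6,11], [7,10], [8,10], [8,12], [9,13], [10,11], [10,12]

giving chain groups C_0 ≅ Z^14, C_1 ≅ Z^17.

The boundary map ∂_1: C_1 → C_0 is given by ∂[p,q] = [q] − [p]. For instance
  ∂[5,10] = [10] − [5].
As a 14×17 matrix over Z this has rank 12, with invariant factors (1,1,1,1,1,1,1,1,1,1,1,1).

Computing H_k = (kernel of ∂_k) / (image of ∂_{k+1}):

  H_1: rank ker ∂_1 − rank ∂_2 = (17 − 12) − 0 = 5, and there is no ∂_2, so H_1 ≅ Z^5.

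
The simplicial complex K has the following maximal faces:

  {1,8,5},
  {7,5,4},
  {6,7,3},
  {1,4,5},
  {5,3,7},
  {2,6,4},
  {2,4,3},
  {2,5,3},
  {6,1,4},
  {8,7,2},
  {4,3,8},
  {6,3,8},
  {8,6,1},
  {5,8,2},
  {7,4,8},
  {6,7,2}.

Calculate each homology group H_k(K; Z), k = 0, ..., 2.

K has 8 vertices, 24 edges, 16 triangles.
rank ∂_0 = 0, rank ∂_1 = 7 ⇒ b_0 = 8 − 0 − 7 = 1; all invariant factors of ∂_1 are 1 so no torsion. So H_0 ≅ Z.
rank ∂_1 = 7, rank ∂_2 = 15 ⇒ b_1 = 24 − 7 − 15 = 2; all invariant factors of ∂_2 are 1 so no torsion. So H_1 ≅ Z^2.
rank ∂_2 = 15, rank ∂_3 = 0 ⇒ b_2 = 16 − 15 − 0 = 1. So H_2 ≅ Z.

H_0 = Z,  H_1 = Z^2,  H_2 = Z.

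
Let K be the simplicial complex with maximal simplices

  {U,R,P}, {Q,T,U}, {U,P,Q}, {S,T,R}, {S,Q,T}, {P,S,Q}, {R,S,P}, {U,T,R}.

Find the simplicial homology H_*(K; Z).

H_0 = Z,  H_1 = 0,  H_2 = Z.

Fix the vertex order P < Q < R < S < T < U and write every simplex with vertices in increasing order. Then dim K = 2 and the simplices of K are:

  0-simplices (6): P, Q, R, S, T, U
  1-simplices (12): PQ, PR, PS, PU, QS, QT, QU, RS, RT, RU, ST, TU
  2-simplices (8): PQS, PQU, PRS, PRU, QST, QTU, RST, RTU

giving chain groups C_0 ≅ Z^6, C_1 ≅ Z^12, C_2 ≅ Z^8.

∂_1: C_1 → C_0 is given by ∂[p,q] = [q] − [p].
As a 6×12 matrix over Z this has rank 5, with invariant factors (1,1,1,1,1).

The boundary map ∂_2: C_2 → C_1 sends each 2-simplex [p,q,r] to [q,r] − [p,r] + [p,q]. For instance
  ∂RTU = TU − RU + RT,
  ∂PQS = QS − PS + PQ.
The 12×8 boundary matrix has rank 7 and Smith normal form diag(1,1,1,1,1,1,1).

Computing H_k = (kernel of ∂_k) / (image of ∂_{k+1}):

  H_0: rank C_0 − rank ∂_1 = 6 − 5 = 1, and the invariant factors of ∂_1 are all 1, so H_0 = Z.
  H_1: rank ker ∂_1 − rank ∂_2 = (12 − 5) − 7 = 0, and the invariant factors of ∂_2 are all 1, so H_1 = 0.
  H_2: rank ker ∂_2 − rank ∂_3 = (8 − 7) − 0 = 1, and there is no ∂_3, so H_2 = Z.

(K is a triangulation of the 2-sphere S^2.)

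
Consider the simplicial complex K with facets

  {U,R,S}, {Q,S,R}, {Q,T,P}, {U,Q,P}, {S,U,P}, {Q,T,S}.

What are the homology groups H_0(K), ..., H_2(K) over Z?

H_0 = Z,  H_1 = Z,  H_2 = 0.

We work with the vertex ordering P < Q < R < S < T < U. The simplices of K, each written with vertices in increasing order, are:

  0-simplices (6): P, Q, R, S, T, U
  1-simplices (12): PQ, PS, PT, PU, QR, QS, QT, QU, RS, RU, ST, SU
  2-simplices (6): PQT, PQU, PSU, QRS, QST, RSU

so the chain groups are C_0 ≅ Z^6, C_1 ≅ Z^12, C_2 ≅ Z^6.

∂_1: C_1 → C_0 sends each edge [p,q] (with p < q) to q − p.
The resulting 6×12 matrix has rank 5, and its Smith normal form has invariant factors (1,1,1,1,1).

Boundary ∂_2: C_2 → C_1 sends each 2-simplex [p,q,r] to [q,r] − [p,r] + [p,q]. For instance
  ∂QRS = RS − QS + QR,
  ∂RSU = SU − RU + RS.
As a 12×6 matrix over Z this has rank 6, with invariant factors (1,1,1,1,1,1).

Now H_k = ker ∂_k / im ∂_{k+1}, so:

  H_0: rank C_0 − rank ∂_1 = 6 − 5 = 1, and the invariant factors of ∂_1 are all 1, so H_0 = Z.
  H_1: rank ker ∂_1 − rank ∂_2 = (12 − 5) − 6 = 1, and the invariant factors of ∂_2 are all 1, so H_1 = Z.
  H_2: rank ker ∂_2 − rank ∂_3 = (6 − 6) − 0 = 0, and there is no ∂_3, so H_2 = 0.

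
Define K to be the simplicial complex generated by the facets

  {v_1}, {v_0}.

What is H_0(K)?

K has 2 vertices.
rank ∂_0 = 0, rank ∂_1 = 0 ⇒ b_0 = 2 − 0 − 0 = 2. So H_0 = Z^2.

H_0 = Z^2.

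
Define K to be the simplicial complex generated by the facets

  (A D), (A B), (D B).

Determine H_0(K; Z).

Take the total order A < B < D on the vertex set. Then K (dimension 1) consists of the simplices:

  0-simplices (3): A, B, D
  1-simplices (3): AB, AD, BD

giving chain groups C_0 ≅ Z^3, C_1 ≅ Z^3.

The boundary map ∂_1: C_1 → C_0 is given by ∂[p,q] = [q] − [p]. For instance
  ∂AD = D − A.
As a 3×3 matrix over Z this has rank 2, with invariant factors (1,1).

Computing H_k = (kernel of ∂_k) / (image of ∂_{k+1}):

  H_0: rank C_0 − rank ∂_1 = 3 − 2 = 1, and the invariant factors of ∂_1 are all 1, so H_0 = Z.

H_0 ≅ Z.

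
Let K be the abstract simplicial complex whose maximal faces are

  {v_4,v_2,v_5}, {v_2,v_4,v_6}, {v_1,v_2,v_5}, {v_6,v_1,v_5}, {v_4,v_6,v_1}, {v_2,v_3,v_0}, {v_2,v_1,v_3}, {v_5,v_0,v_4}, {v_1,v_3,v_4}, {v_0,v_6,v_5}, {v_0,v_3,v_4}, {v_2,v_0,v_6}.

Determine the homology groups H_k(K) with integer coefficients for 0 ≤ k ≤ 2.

H_0 = Z,  H_1 = Z_2,  H_2 = 0.

K has 7 vertices, 18 edges, 12 triangles.
rank ∂_0 = 0, rank ∂_1 = 6 ⇒ b_0 = 7 − 0 − 6 = 1; all invariant factors of ∂_1 are 1 so no torsion. So H_0 ≅ Z.
rank ∂_1 = 6, rank ∂_2 = 12 ⇒ b_1 = 18 − 6 − 12 = 0; ∂_2 has invariant factor(s) [2] giving torsion. So H_1 ≅ Z_2.
rank ∂_2 = 12, rank ∂_3 = 0 ⇒ b_2 = 12 − 12 − 0 = 0. So H_2 ≅ 0.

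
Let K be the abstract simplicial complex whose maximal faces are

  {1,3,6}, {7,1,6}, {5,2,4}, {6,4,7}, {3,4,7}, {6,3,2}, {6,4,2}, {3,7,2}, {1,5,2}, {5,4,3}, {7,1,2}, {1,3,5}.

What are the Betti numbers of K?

Take the total order 1 < 2 < 3 < 4 < 5 < 6 < 7 on the vertex set. Then K (dimension 2) consists of the simplices:

  0-simplices (7): [1], [2], [3], [4], [5], [6], [7]
  1-simplices (18): [1,2], [1,3], [1,5], [1,6], [1,7], [2,3], [2,4], [2,5], [2,6], [2,7], [3,4], [3,5], [3,6], [3,7], [4,5], [4,6], [4,7], [6,7]
  2-simplices (12): [1,2,5], [1,2,7], [1,3,5], [1,3,6], [1,6,7], [2,3,6], [2,3,7], [2,4,5], [2,4,6], [3,4,5], [3,4,7], [4,6,7]

giving chain groups C_0 ≅ Z^7, C_1 ≅ Z^18, C_2 ≅ Z^12.

∂_1: C_1 → C_0 sends each edge [p,q] (with p < q) to q − p.
The resulting 7×18 matrix has rank 6, and its Smith normal form has invariant factors (1,1,1,1,1,1).

∂_2: C_2 → C_1 acts by ∂[p,q,r] = [q,r] − [p,r] + [p,q]. For instance
  ∂[3,4,5] = [4,5] − [3,5] + [3,4],
  ∂[1,3,5] = [3,5] − [1,5] + [1,3].
The 18×12 boundary matrix has rank 12 and Smith normal form diag(1,1,1,1,1,1,1,1,1,1,1,2).

Now H_k = ker ∂_k / im ∂_{k+1}, so:

  H_0: rank C_0 − rank ∂_1 = 7 − 6 = 1, and the invariant factors of ∂_1 are all 1, so H_0 = Z.
  H_1: rank ker ∂_1 − rank ∂_2 = (18 − 6) − 12 = 0, and ∂_2 has invariant factor 2 > 1, so H_1 = Z/2.
  H_2: rank ker ∂_2 − rank ∂_3 = (12 − 12) − 0 = 0, and there is no ∂_3, so H_2 = 0.

Hence the Betti numbers are b_0 = 1, b_1 = 0, b_2 = 0.

b_0 = 1, b_1 = 0, b_2 = 0.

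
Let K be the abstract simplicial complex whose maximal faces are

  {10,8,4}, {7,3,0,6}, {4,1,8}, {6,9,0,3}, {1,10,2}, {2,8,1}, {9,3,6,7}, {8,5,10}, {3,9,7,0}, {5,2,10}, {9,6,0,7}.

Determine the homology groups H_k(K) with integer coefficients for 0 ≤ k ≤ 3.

Fix the vertex order 0 < 1 < 2 < 3 < 4 < 5 < 6 < 7 < 8 < 9 < 10 and write every simplex with vertices in increasing order. Then dim K = 3 and the simplices of K are:

  0-simplices (11): [0], [1], [2], [3], [4], [5], [6], [7], [8], [9], [10]
  1-simplices (22): [0,3], [0,6], [0,7], [0,9], [1,2], [1,4], [1,8], [1,10], [2,5], [2,8], [2,10], [3,6], [3,7], [3,9], [4,8], [4,10], [5,8], [5,10], [6,7], [6,9], [7,9], [8,10]
  2-simplices (16): [0,3,6], [0,3,7], [0,3,9], [0,6,7], [0,6,9], [0,7,9], [1,2,8], [1,2,10], [1,4,8], [2,5,10], [3,6,7], [3,6,9], [3,7,9], [4,8,10], [5,8,10], [6,7,9]
  3-simplices (5): [0,3,6,7], [0,3,6,9], [0,3,7,9], [0,6,7,9], [3,6,7,9]

so the chain groups are C_0 ≅ Z^11, C_1 ≅ Z^22, C_2 ≅ Z^16, C_3 ≅ Z^5.

Boundary ∂_1: C_1 → C_0 is given by ∂[p,q] = [q] − [p].
As a 11×22 matrix over Z this has rank 9, with invariant factors (1,1,1,1,1,1,1,1,1).

The boundary map ∂_2: C_2 → C_1 maps a triangle to the signed sum of its edges. For instance
  ∂[2,5,10] = [5,10] − [2,10] + [2,5],
  ∂[0,7,9] = [7,9] − [0,9] + [0,7].
As a 22×16 matrix over Z this has rank 12, with invariant factors (1,1,1,1,1,1,1,1,1,1,1,1).

∂_3: C_3 → C_2 sends each 3-simplex σ to the alternating sum Σ_i (−1)^i (σ with its i-th vertex removed). For instance
  ∂[0,6,7,9] = [6,7,9] − [0,7,9] + [0,6,9] − [0,6,7],
  ∂[0,3,6,7] = [3,6,7] − [0,6,7] + [0,3,7] − [0,3,6].
The resulting 16×5 matrix has rank 4, and its Smith normal form has invariant factors (1,1,1,1).

From H_k ≅ ker(∂_k) / im(∂_{k+1}) we obtain:

  H_0: rank C_0 − rank ∂_1 = 11 − 9 = 2, and the invariant factors of ∂_1 are all 1, so H_0 = Z^2.
  H_1: rank ker ∂_1 − rank ∂_2 = (22 − 9) − 12 = 1, and the invariant factors of ∂_2 are all 1, so H_1 = Z.
  H_2: rank ker ∂_2 − rank ∂_3 = (16 − 12) − 4 = 0, and the invariant factors of ∂_3 are all 1, so H_2 = 0.
  H_3: rank ker ∂_3 − rank ∂_4 = (5 − 4) − 0 = 1, and there is no ∂_4, so H_3 = Z.

H_0 ≅ Z^2,  H_1 ≅ Z,  H_2 = 0,  H_3 ≅ Z.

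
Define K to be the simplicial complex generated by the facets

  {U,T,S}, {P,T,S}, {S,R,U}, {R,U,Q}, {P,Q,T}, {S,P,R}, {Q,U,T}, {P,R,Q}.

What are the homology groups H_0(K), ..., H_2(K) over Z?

We work with the vertex ordering P < Q < R < S < T < U. The simplices of K, each written with vertices in increasing order, are:

  0-simplices (6): P, Q, R, S, T, U
  1-simplices (12): PQ, PR, PS, PT, QR, QT, QU, RS, RU, ST, SU, TU
  2-simplices (8): PQR, PQT, PRS, PST, QRU, QTU, RSU, STU

giving chain groups C_0 ≅ Z^6, C_1 ≅ Z^12, C_2 ≅ Z^8.

Boundary ∂_1: C_1 → C_0 is given by ∂[p,q] = [q] − [p].
This gives a 6×12 integer matrix of rank 5; reducing to Smith normal form yields diagonal entries (1,1,1,1,1).

∂_2: C_2 → C_1 sends each 2-simplex [p,q,r] to [q,r] − [p,r] + [p,q]. For instance
  ∂PRS = RS − PS + PR,
  ∂RSU = SU − RU + RS.
This gives a 12×8 integer matrix of rank 7; reducing to Smith normal form yields diagonal entries (1,1,1,1,1,1,1).

Reading off H_k = ker ∂_k / im ∂_{k+1}:

  H_0: rank C_0 − rank ∂_1 = 6 − 5 = 1, and the invariant factors of ∂_1 are all 1, so H_0 = Z.
  H_1: rank ker ∂_1 − rank ∂_2 = (12 − 5) − 7 = 0, and the invariant factors of ∂_2 are all 1, so H_1 = 0.
  H_2: rank ker ∂_2 − rank ∂_3 = (8 − 7) − 0 = 1, and there is no ∂_3, so H_2 = Z.

H_0 ≅ Z,  H_1 = 0,  H_2 ≅ Z.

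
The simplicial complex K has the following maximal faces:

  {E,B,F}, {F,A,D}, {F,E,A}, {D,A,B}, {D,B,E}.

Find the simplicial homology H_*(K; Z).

Fix the vertex order A < B < D < E < F and write every simplex with vertices in increasing order. Then dim K = 2 and the simplices of K are:

  0-simplices (5): A, B, D, E, F
  1-simplices (10): AB, AD, AE, AF, BD, BE, BF, DE, DF, EF
  2-simplices (5): ABD, ADF, AEF, BDE, BEF

giving chain groups C_0 ≅ Z^5, C_1 ≅ Z^10, C_2 ≅ Z^5.

Boundary ∂_1: C_1 → C_0 is given by ∂[p,q] = [q] − [p]. For instance
  ∂AE = E − A.
The 5×10 boundary matrix has rank 4 and Smith normal form diag(1,1,1,1).

Boundary ∂_2: C_2 → C_1 acts by ∂[p,q,r] = [q,r] − [p,r] + [p,q]. For instance
  ∂ABD = BD − AD + AB,
  ∂BEF = EF − BF + BE.
This gives a 10×5 integer matrix of rank 5; reducing to Smith normal form yields diagonal entries (1,1,1,1,1).

Reading off H_k = ker ∂_k / im ∂_{k+1}:

  H_0: rank C_0 − rank ∂_1 = 5 − 4 = 1, and the invariant factors of ∂_1 are all 1, so H_0 ≅ Z.
  H_1: rank ker ∂_1 − rank ∂_2 = (10 − 4) − 5 = 1, and the invariant factors of ∂_2 are all 1, so H_1 ≅ Z.
  H_2: rank ker ∂_2 − rank ∂_3 = (5 − 5) − 0 = 0, and there is no ∂_3, so H_2 ≅ 0.

As a check, the Euler characteristic is 5 − 10 + 5 = 0, which agrees with 1 − 1 + 0 = 0.

H_0 ≅ Z,  H_1 ≅ Z,  H_2 = 0.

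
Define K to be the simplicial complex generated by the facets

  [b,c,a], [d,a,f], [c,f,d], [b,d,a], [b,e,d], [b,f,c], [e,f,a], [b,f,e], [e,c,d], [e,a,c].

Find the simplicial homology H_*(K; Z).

H_0 = Z,  H_1 = Z/2Z,  H_2 = 0.

We work with the vertex ordering a < b < c < d < e < f. The simplices of K, each written with vertices in increasing order, are:

  0-simplices (6): a, b, c, d, e, f
  1-simplices (15): ab, ac, ad, ae, af, bc, bd, be, bf, cd, ce, cf, de, df, ef
  2-simplices (10): abc, abd, ace, adf, aef, bcf, bde, bef, cde, cdf

Hence C_0 ≅ Z^6, C_1 ≅ Z^15, C_2 ≅ Z^10.

Boundary ∂_1: C_1 → C_0 maps an edge to its endpoints' difference, ∂[p,q] = q − p. For instance
  ∂bc = c − b.
The 6×15 boundary matrix has rank 5 and Smith normal form diag(1,1,1,1,1).

∂_2: C_2 → C_1 acts by ∂[p,q,r] = [q,r] − [p,r] + [p,q]. For instance
  ∂bef = ef − bf + be,
  ∂abd = bd − ad + ab.
The 15×10 boundary matrix has rank 10 and Smith normal form diag(1,1,1,1,1,1,1,1,1,2).

Reading off H_k = ker ∂_k / im ∂_{k+1}:

  H_0: rank C_0 − rank ∂_1 = 6 − 5 = 1, and the invariant factors of ∂_1 are all 1, so H_0 = Z.
  H_1: rank ker ∂_1 − rank ∂_2 = (15 − 5) − 10 = 0, and ∂_2 has invariant factor 2 > 1, so H_1 = Z/2Z.
  H_2: rank ker ∂_2 − rank ∂_3 = (10 − 10) − 0 = 0, and there is no ∂_3, so H_2 = 0.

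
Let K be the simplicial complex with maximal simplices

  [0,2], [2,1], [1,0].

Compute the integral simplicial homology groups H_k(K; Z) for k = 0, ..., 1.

H_0 ≅ Z,  H_1 ≅ Z.

Fix the vertex order 0 < 1 < 2 and write every simplex with vertices in increasing order. Then dim K = 1 and the simplices of K are:

  0-simplices (3): [0], [1], [2]
  1-simplices (3): [0,1], [0,2], [1,2]

giving chain groups C_0 ≅ Z^3, C_1 ≅ Z^3.

∂_1: C_1 → C_0 is given by ∂[p,q] = [q] − [p].
The 3×3 boundary matrix has rank 2 and Smith normal form diag(1,1).

Computing H_k = (kernel of ∂_k) / (image of ∂_{k+1}):

  H_0: rank C_0 − rank ∂_1 = 3 − 2 = 1, and the invariant factors of ∂_1 are all 1, so H_0 = Z.
  H_1: rank ker ∂_1 − rank ∂_2 = (3 − 2) − 0 = 1, and there is no ∂_2, so H_1 = Z.

(K is a triangulation of the circle S^1.)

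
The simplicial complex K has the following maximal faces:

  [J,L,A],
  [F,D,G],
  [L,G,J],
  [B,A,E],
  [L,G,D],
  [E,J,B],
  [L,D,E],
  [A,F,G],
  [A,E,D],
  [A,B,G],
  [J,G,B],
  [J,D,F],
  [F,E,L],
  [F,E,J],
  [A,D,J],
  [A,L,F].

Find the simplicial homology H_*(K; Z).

Take the total order A < B < D < E < F < G < J < L on the vertex set. Then K (dimension 2) consists of the simplices:

  0-simplices (8): A, B, D, E, F, G, J, L
  1-simplices (24): AB, AD, AE, AF, AG, AJ, AL, BE, BG, BJ, DE, DF, DG, DJ, DL, EF, EJ, EL, FG, FJ, FL, GJ, GL, JL
  2-simplices (16): ABE, ABG, ADE, ADJ, AFG, AFL, AJL, BEJ, BGJ, DEL, DFG, DFJ, DGL, EFJ, EFL, GJL

giving chain groups C_0 ≅ Z^8, C_1 ≅ Z^24, C_2 ≅ Z^16.

Boundary ∂_1: C_1 → C_0 maps an edge to its endpoints' difference, ∂[p,q] = q − p.
This gives a 8×24 integer matrix of rank 7; reducing to Smith normal form yields diagonal entries (1,1,1,1,1,1,1).

The boundary map ∂_2: C_2 → C_1 sends each 2-simplex [p,q,r] to [q,r] − [p,r] + [p,q]. For instance
  ∂ADJ = DJ − AJ + AD,
  ∂EFJ = FJ − EJ + EF.
The 24×16 boundary matrix has rank 15 and Smith normal form diag(1,1,1,1,1,1,1,1,1,1,1,1,1,1,1).

Computing H_k = (kernel of ∂_k) / (image of ∂_{k+1}):

  H_0: rank C_0 − rank ∂_1 = 8 − 7 = 1, and the invariant factors of ∂_1 are all 1, so H_0 ≅ Z.
  H_1: rank ker ∂_1 − rank ∂_2 = (24 − 7) − 15 = 2, and the invariant factors of ∂_2 are all 1, so H_1 ≅ Z^2.
  H_2: rank ker ∂_2 − rank ∂_3 = (16 − 15) − 0 = 1, and there is no ∂_3, so H_2 ≅ Z.

(K is a triangulation of the torus T^2.)

H_0 ≅ Z,  H_1 ≅ Z^2,  H_2 ≅ Z.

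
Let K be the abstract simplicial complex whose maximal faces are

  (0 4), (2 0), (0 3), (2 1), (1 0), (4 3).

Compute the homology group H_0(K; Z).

H_0 = Z.

Fix the vertex order 0 < 1 < 2 < 3 < 4 and write every simplex with vertices in increasing order. Then dim K = 1 and the simplices of K are:

  0-simplices (5): [0], [1], [2], [3], [4]
  1-simplices (6): [0,1], [0,2], [0,3], [0,4], [1,2], [3,4]

so the chain groups are C_0 ≅ Z^5, C_1 ≅ Z^6.

∂_1: C_1 → C_0 is given by ∂[p,q] = [q] − [p]. For instance
  ∂[1,2] = [2] − [1].
The 5×6 boundary matrix has rank 4 and Smith normal form diag(1,1,1,1).

Now H_k = ker ∂_k / im ∂_{k+1}, so:

  H_0: rank C_0 − rank ∂_1 = 5 − 4 = 1, and the invariant factors of ∂_1 are all 1, so H_0 ≅ Z.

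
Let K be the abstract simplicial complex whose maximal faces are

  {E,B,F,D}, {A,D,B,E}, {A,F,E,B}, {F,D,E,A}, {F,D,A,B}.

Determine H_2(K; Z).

H_2 ≅ 0.

Order the vertices as A < B < D < E < F. Listing each simplex with vertices in this order, K has dimension 3 with simplices:

  0-simplices (5): A, B, D, E, F
  1-simplices (10): AB, AD, AE, AF, BD, BE, BF, DE, DF, EF
  2-simplices (10): ABD, ABE, ABF, ADE, ADF, AEF, BDE, BDF, BEF, DEF
  3-simplices (5): ABDE, ABDF, ABEF, ADEF, BDEF

so the chain groups are C_0 ≅ Z^5, C_1 ≅ Z^10, C_2 ≅ Z^10, C_3 ≅ Z^5.

The boundary map ∂_1: C_1 → C_0 is given by ∂[p,q] = [q] − [p].
This gives a 5×10 integer matrix of rank 4; reducing to Smith normal form yields diagonal entries (1,1,1,1).

∂_2: C_2 → C_1 sends each 2-simplex [p,q,r] to [q,r] − [p,r] + [p,q]. For instance
  ∂DEF = EF − DF + DE,
  ∂ABD = BD − AD + AB.
The 10×10 boundary matrix has rank 6 and Smith normal form diag(1,1,1,1,1,1).

The boundary map ∂_3: C_3 → C_2 sends each 3-simplex σ to the alternating sum Σ_i (−1)^i (σ with its i-th vertex removed). For instance
  ∂ABEF = BEF − AEF + ABF − ABE,
  ∂ABDE = BDE − ADE + ABE − ABD.
The 10×5 boundary matrix has rank 4 and Smith normal form diag(1,1,1,1).

Reading off H_k = ker ∂_k / im ∂_{k+1}:

  H_2: rank ker ∂_2 − rank ∂_3 = (10 − 6) − 4 = 0, and the invariant factors of ∂_3 are all 1, so H_2 = 0.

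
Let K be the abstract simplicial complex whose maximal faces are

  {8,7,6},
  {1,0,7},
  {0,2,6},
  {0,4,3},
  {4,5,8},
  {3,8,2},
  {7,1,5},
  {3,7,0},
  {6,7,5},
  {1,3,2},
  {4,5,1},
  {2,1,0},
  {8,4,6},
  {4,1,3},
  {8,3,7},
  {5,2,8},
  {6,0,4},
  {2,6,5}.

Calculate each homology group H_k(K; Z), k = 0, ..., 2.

Order the vertices as 0 < 1 < 2 < 3 < 4 < 5 < 6 < 7 < 8. Listing each simplex with vertices in this order, K has dimension 2 with simplices:

  0-simplices (9): [0], [1], [2], [3], [4], [5], [6], [7], [8]
  1-simplices (27): (27 of them)
  2-simplices (18): [0,1,2], [0,1,7], [0,2,6], [0,3,4], [0,3,7], [0,4,6], [1,2,3], [1,3,4], [1,4,5], [1,5,7], [2,3,8], [2,5,6], [2,5,8], [3,7,8], [4,5,8], [4,6,8], [5,6,7], [6,7,8]

so the chain groups are C_0 ≅ Z^9, C_1 ≅ Z^27, C_2 ≅ Z^18.

The boundary map ∂_1: C_1 → C_0 sends each edge [p,q] (with p < q) to q − p. For instance
  ∂[0,6] = [6] − [0].
This gives a 9×27 integer matrix of rank 8; reducing to Smith normal form yields diagonal entries (1,1,1,1,1,1,1,1).

The boundary map ∂_2: C_2 → C_1 acts by ∂[p,q,r] = [q,r] − [p,r] + [p,q]. For instance
  ∂[2,5,6] = [5,6] − [2,6] + [2,5],
  ∂[0,2,6] = [2,6] − [0,6] + [0,2].
This gives a 27×18 integer matrix of rank 18; reducing to Smith normal form yields diagonal entries (1,1,1,1,1,1,1,1,1,1,1,1,1,1,1,1,1,2).

Computing H_k = (kernel of ∂_k) / (image of ∂_{k+1}):

  H_0: rank C_0 − rank ∂_1 = 9 − 8 = 1, and the invariant factors of ∂_1 are all 1, so H_0 ≅ Z.
  H_1: rank ker ∂_1 − rank ∂_2 = (27 − 8) − 18 = 1, and ∂_2 has invariant factor 2 > 1, so H_1 ≅ Z ⊕ Z_2.
  H_2: rank ker ∂_2 − rank ∂_3 = (18 − 18) − 0 = 0, and there is no ∂_3, so H_2 ≅ 0.

H_0 = Z,  H_1 = Z ⊕ Z_2,  H_2 = 0.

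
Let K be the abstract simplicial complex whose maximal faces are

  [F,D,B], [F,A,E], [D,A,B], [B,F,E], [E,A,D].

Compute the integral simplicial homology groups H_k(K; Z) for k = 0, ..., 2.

H_0 ≅ Z,  H_1 ≅ Z,  H_2 = 0.

Fix the vertex order A < B < D < E < F and write every simplex with vertices in increasing order. Then dim K = 2 and the simplices of K are:

  0-simplices (5): A, B, D, E, F
  1-simplices (10): AB, AD, AE, AF, BD, BE, BF, DE, DF, EF
  2-simplices (5): ABD, ADE, AEF, BDF, BEF

so the chain groups are C_0 ≅ Z^5, C_1 ≅ Z^10, C_2 ≅ Z^5.

Boundary ∂_1: C_1 → C_0 maps an edge to its endpoints' difference, ∂[p,q] = q − p.
The resulting 5×10 matrix has rank 4, and its Smith normal form has invariant factors (1,1,1,1).

Boundary ∂_2: C_2 → C_1 sends each 2-simplex [p,q,r] to [q,r] − [p,r] + [p,q]. For instance
  ∂ADE = DE − AE + AD,
  ∂ABD = BD − AD + AB.
The resulting 10×5 matrix has rank 5, and its Smith normal form has invariant factors (1,1,1,1,1).

Reading off H_k = ker ∂_k / im ∂_{k+1}:

  H_0: rank C_0 − rank ∂_1 = 5 − 4 = 1, and the invariant factors of ∂_1 are all 1, so H_0 ≅ Z.
  H_1: rank ker ∂_1 − rank ∂_2 = (10 − 4) − 5 = 1, and the invariant factors of ∂_2 are all 1, so H_1 ≅ Z.
  H_2: rank ker ∂_2 − rank ∂_3 = (5 − 5) − 0 = 0, and there is no ∂_3, so H_2 ≅ 0.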